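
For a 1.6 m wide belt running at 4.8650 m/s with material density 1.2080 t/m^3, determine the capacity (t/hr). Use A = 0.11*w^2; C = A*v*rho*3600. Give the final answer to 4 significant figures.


A = 0.11 * 1.6^2 = 0.2816 m^2
C = 0.2816 * 4.8650 * 1.2080 * 3600
C = 5958 t/hr


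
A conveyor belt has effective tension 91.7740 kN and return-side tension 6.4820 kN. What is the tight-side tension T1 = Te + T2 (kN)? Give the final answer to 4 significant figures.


T1 = Te + T2 = 91.7740 + 6.4820
T1 = 98.26 kN


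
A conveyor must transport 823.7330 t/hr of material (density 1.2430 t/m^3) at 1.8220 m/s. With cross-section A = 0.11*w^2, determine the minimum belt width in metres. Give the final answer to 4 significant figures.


A_req = 823.7330 / (1.8220 * 1.2430 * 3600) = 0.101033 m^2
w = sqrt(0.101033 / 0.11)
w = 0.9584 m


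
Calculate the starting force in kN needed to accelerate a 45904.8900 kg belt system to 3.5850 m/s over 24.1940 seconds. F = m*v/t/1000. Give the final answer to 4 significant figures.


F = 45904.8900 * 3.5850 / 24.1940 / 1000
F = 6.802 kN


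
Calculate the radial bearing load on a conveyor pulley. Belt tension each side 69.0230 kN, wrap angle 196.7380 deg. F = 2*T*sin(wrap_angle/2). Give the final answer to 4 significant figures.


F = 2 * 69.0230 * sin(196.7380/2 deg)
F = 136.6 kN


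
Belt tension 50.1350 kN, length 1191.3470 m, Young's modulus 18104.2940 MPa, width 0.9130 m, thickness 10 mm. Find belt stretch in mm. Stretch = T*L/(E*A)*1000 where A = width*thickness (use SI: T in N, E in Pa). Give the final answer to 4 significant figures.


A = 0.9130 * 0.01 = 0.00913 m^2
Stretch = 50.1350*1000 * 1191.3470 / (18104.2940e6 * 0.00913) * 1000
Stretch = 361.3 mm


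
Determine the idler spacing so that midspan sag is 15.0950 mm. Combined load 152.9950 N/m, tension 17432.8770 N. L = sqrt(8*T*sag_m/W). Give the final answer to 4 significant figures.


sag = 15.0950/1000 = 0.015095 m
L = sqrt(8 * 17432.8770 * 0.015095 / 152.9950)
L = 3.709 m


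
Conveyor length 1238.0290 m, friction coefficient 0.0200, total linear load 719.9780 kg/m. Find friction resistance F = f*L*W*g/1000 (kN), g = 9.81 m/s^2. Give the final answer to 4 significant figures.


F = 0.0200 * 1238.0290 * 719.9780 * 9.81 / 1000
F = 174.9 kN


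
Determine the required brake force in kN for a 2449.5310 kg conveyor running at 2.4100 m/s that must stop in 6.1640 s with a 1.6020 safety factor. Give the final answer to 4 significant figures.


F = 2449.5310 * 2.4100 / 6.1640 * 1.6020 / 1000
F = 1.534 kN


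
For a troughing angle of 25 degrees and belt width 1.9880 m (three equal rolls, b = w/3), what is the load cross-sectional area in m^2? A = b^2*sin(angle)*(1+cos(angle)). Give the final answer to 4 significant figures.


b = 1.9880/3 = 0.662667 m
A = 0.662667^2 * sin(25 deg) * (1 + cos(25 deg))
A = 0.3538 m^2


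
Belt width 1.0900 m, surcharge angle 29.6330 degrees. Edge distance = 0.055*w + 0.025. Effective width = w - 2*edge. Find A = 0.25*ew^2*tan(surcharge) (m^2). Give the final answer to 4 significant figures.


edge = 0.055*1.0900 + 0.025 = 0.08495 m
ew = 1.0900 - 2*0.08495 = 0.9201 m
A = 0.25 * 0.9201^2 * tan(29.6330 deg)
A = 0.1204 m^2


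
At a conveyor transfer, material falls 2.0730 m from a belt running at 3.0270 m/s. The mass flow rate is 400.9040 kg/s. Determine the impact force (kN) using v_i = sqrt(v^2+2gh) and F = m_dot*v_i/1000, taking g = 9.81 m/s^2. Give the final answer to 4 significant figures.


v_i = sqrt(3.0270^2 + 2*9.81*2.0730) = 7.05939 m/s
F = 400.9040 * 7.05939 / 1000
F = 2.830 kN


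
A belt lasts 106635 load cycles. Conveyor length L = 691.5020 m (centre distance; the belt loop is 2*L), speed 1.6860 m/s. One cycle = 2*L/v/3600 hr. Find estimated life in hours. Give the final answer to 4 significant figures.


cycle_time = 2 * 691.5020 / 1.6860 / 3600 = 0.227858 hr
life = 106635 * 0.227858 = 24300 hours


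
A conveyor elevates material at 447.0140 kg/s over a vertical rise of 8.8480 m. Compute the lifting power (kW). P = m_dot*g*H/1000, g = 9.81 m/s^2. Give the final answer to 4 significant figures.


P = 447.0140 * 9.81 * 8.8480 / 1000
P = 38.80 kW


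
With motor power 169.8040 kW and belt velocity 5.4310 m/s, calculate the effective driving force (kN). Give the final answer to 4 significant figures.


Te = P / v = 169.8040 / 5.4310
Te = 31.27 kN


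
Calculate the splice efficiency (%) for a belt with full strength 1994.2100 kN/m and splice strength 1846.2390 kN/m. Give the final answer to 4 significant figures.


Eff = 1846.2390 / 1994.2100 * 100
Eff = 92.58 %


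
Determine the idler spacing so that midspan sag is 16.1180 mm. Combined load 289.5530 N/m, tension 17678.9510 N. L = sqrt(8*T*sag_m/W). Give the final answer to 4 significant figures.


sag = 16.1180/1000 = 0.016118 m
L = sqrt(8 * 17678.9510 * 0.016118 / 289.5530)
L = 2.806 m


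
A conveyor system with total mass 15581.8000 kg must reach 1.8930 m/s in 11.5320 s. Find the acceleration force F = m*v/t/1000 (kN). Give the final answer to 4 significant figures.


F = 15581.8000 * 1.8930 / 11.5320 / 1000
F = 2.558 kN


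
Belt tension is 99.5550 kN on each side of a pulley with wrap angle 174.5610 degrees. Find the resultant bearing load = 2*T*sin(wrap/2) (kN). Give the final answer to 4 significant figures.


F = 2 * 99.5550 * sin(174.5610/2 deg)
F = 198.9 kN


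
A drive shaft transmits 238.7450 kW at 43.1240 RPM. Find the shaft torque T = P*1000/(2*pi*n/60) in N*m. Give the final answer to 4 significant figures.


omega = 2*pi*43.1240/60 = 4.51593 rad/s
T = 238.7450*1000 / 4.51593
T = 52870 N*m


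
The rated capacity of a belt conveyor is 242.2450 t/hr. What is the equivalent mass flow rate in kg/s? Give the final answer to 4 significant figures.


m_dot = 242.2450 * 1000 / 3600
m_dot = 67.29 kg/s


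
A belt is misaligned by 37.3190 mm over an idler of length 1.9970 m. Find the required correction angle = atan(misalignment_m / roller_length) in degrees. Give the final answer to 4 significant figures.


misalign_m = 37.3190 / 1000 = 0.037319 m
angle = atan(0.037319 / 1.9970)
angle = 1.071 deg


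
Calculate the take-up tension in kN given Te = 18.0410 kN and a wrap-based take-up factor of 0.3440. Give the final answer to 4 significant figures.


T_tu = 18.0410 * 0.3440
T_tu = 6.206 kN


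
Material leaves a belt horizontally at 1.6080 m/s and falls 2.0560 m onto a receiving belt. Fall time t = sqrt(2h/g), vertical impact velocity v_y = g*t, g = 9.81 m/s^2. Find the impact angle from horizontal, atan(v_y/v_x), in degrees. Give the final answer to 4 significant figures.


t = sqrt(2*2.0560/9.81) = 0.647429 s
v_y = 9.81 * 0.647429 = 6.35128 m/s
angle = atan(6.35128 / 1.6080) = 75.79 deg


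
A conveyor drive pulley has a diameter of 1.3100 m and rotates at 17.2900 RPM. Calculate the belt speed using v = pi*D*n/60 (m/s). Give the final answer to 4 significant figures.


v = pi * 1.3100 * 17.2900 / 60
v = 1.186 m/s


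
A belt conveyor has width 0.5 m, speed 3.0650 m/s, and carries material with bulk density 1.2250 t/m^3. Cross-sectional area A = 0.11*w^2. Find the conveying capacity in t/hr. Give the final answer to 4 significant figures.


A = 0.11 * 0.5^2 = 0.0275 m^2
C = 0.0275 * 3.0650 * 1.2250 * 3600
C = 371.7 t/hr


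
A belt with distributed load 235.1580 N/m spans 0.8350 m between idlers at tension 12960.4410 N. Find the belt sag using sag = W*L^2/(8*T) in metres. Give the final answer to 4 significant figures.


sag = 235.1580 * 0.8350^2 / (8 * 12960.4410)
sag = 0.001581 m


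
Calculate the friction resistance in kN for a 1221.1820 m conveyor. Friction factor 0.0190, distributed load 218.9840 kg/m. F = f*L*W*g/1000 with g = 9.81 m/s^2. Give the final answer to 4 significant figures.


F = 0.0190 * 1221.1820 * 218.9840 * 9.81 / 1000
F = 49.84 kN


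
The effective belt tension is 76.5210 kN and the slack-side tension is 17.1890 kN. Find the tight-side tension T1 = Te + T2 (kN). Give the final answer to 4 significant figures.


T1 = Te + T2 = 76.5210 + 17.1890
T1 = 93.71 kN


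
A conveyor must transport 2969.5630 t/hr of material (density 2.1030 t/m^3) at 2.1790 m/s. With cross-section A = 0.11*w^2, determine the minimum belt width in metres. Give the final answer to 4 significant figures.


A_req = 2969.5630 / (2.1790 * 2.1030 * 3600) = 0.180009 m^2
w = sqrt(0.180009 / 0.11)
w = 1.279 m


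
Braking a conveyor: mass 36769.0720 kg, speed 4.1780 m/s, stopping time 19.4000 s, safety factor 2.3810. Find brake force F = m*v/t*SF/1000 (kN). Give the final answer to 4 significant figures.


F = 36769.0720 * 4.1780 / 19.4000 * 2.3810 / 1000
F = 18.85 kN


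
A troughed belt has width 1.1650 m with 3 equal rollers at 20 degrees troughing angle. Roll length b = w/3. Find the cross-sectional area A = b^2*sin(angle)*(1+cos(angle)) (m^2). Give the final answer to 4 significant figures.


b = 1.1650/3 = 0.388333 m
A = 0.388333^2 * sin(20 deg) * (1 + cos(20 deg))
A = 0.1000 m^2


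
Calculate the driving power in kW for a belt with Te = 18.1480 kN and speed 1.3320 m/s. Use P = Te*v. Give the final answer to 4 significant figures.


P = Te * v = 18.1480 * 1.3320
P = 24.17 kW


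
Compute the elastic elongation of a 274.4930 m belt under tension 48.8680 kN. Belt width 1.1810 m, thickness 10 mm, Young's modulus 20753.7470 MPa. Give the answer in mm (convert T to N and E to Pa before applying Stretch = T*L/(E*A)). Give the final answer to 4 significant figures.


A = 1.1810 * 0.01 = 0.01181 m^2
Stretch = 48.8680*1000 * 274.4930 / (20753.7470e6 * 0.01181) * 1000
Stretch = 54.73 mm


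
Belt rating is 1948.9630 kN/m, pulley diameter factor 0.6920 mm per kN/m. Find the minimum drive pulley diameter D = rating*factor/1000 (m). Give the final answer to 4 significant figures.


D = 1948.9630 * 0.6920 / 1000
D = 1.349 m


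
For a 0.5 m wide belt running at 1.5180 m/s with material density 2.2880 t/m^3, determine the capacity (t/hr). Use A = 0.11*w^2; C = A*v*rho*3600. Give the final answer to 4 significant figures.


A = 0.11 * 0.5^2 = 0.0275 m^2
C = 0.0275 * 1.5180 * 2.2880 * 3600
C = 343.8 t/hr


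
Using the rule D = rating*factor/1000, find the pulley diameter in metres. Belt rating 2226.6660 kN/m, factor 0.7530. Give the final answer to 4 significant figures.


D = 2226.6660 * 0.7530 / 1000
D = 1.677 m


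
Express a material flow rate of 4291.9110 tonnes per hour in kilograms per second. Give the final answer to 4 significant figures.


m_dot = 4291.9110 * 1000 / 3600
m_dot = 1192 kg/s


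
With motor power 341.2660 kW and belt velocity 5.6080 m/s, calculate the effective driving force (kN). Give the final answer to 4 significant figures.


Te = P / v = 341.2660 / 5.6080
Te = 60.85 kN


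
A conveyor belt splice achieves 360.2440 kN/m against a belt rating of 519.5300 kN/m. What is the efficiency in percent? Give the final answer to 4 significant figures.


Eff = 360.2440 / 519.5300 * 100
Eff = 69.34 %


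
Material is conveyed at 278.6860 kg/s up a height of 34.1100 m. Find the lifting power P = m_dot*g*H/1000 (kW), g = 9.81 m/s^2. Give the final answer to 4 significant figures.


P = 278.6860 * 9.81 * 34.1100 / 1000
P = 93.25 kW


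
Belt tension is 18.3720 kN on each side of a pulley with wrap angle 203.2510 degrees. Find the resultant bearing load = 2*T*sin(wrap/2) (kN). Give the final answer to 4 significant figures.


F = 2 * 18.3720 * sin(203.2510/2 deg)
F = 35.99 kN


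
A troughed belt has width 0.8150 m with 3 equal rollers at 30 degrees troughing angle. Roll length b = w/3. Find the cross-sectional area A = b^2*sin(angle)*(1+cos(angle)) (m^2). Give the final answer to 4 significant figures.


b = 0.8150/3 = 0.271667 m
A = 0.271667^2 * sin(30 deg) * (1 + cos(30 deg))
A = 0.06886 m^2


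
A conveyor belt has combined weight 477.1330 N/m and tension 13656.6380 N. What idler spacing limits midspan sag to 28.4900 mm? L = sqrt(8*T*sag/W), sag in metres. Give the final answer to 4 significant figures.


sag = 28.4900/1000 = 0.028490 m
L = sqrt(8 * 13656.6380 * 0.028490 / 477.1330)
L = 2.554 m


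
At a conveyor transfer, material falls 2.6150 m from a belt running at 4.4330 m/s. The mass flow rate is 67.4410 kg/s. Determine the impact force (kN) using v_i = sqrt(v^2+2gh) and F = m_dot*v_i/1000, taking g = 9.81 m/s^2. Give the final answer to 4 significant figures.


v_i = sqrt(4.4330^2 + 2*9.81*2.6150) = 8.42364 m/s
F = 67.4410 * 8.42364 / 1000
F = 0.5681 kN


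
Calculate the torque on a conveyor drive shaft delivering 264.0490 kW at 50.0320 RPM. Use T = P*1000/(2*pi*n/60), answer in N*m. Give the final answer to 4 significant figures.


omega = 2*pi*50.0320/60 = 5.23934 rad/s
T = 264.0490*1000 / 5.23934
T = 50400 N*m


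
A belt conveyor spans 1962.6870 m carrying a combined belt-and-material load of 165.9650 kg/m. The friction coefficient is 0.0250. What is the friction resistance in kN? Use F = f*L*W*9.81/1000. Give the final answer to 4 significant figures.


F = 0.0250 * 1962.6870 * 165.9650 * 9.81 / 1000
F = 79.89 kN


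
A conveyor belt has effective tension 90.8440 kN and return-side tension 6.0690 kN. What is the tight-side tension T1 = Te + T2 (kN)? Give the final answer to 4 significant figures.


T1 = Te + T2 = 90.8440 + 6.0690
T1 = 96.91 kN


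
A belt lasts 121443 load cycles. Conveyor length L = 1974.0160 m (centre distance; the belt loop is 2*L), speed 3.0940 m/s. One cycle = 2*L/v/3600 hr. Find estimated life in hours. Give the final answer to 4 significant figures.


cycle_time = 2 * 1974.0160 / 3.0940 / 3600 = 0.354452 hr
life = 121443 * 0.354452 = 43050 hours


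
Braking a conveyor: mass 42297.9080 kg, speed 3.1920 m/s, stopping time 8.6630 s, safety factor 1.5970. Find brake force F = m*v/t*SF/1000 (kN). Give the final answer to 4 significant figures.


F = 42297.9080 * 3.1920 / 8.6630 * 1.5970 / 1000
F = 24.89 kN


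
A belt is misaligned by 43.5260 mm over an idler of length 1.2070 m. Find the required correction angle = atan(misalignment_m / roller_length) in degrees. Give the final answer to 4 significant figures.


misalign_m = 43.5260 / 1000 = 0.043526 m
angle = atan(0.043526 / 1.2070)
angle = 2.065 deg


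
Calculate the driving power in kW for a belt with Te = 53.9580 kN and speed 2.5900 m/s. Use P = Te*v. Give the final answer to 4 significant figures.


P = Te * v = 53.9580 * 2.5900
P = 139.8 kW


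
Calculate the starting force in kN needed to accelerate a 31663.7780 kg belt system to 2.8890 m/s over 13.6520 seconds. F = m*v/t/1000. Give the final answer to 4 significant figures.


F = 31663.7780 * 2.8890 / 13.6520 / 1000
F = 6.701 kN


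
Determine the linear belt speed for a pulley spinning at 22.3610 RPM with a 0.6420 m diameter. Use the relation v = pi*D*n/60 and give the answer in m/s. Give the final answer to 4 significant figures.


v = pi * 0.6420 * 22.3610 / 60
v = 0.7517 m/s


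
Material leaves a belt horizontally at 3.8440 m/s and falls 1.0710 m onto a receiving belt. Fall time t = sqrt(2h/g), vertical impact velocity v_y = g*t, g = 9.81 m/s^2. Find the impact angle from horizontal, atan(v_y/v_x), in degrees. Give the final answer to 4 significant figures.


t = sqrt(2*1.0710/9.81) = 0.467278 s
v_y = 9.81 * 0.467278 = 4.584 m/s
angle = atan(4.584 / 3.8440) = 50.02 deg


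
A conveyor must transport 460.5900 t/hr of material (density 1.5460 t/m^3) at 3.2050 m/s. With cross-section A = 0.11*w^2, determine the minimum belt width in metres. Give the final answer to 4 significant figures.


A_req = 460.5900 / (3.2050 * 1.5460 * 3600) = 0.0258211 m^2
w = sqrt(0.0258211 / 0.11)
w = 0.4845 m


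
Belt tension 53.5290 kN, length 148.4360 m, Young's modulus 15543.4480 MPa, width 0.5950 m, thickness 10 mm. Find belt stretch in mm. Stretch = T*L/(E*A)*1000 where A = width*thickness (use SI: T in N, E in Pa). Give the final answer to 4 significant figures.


A = 0.5950 * 0.01 = 0.00595 m^2
Stretch = 53.5290*1000 * 148.4360 / (15543.4480e6 * 0.00595) * 1000
Stretch = 85.91 mm


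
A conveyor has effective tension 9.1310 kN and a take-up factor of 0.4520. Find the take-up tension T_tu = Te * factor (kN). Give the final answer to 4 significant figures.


T_tu = 9.1310 * 0.4520
T_tu = 4.127 kN


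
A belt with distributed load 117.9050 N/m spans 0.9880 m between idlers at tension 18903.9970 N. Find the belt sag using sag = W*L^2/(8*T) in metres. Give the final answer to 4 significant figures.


sag = 117.9050 * 0.9880^2 / (8 * 18903.9970)
sag = 0.0007610 m


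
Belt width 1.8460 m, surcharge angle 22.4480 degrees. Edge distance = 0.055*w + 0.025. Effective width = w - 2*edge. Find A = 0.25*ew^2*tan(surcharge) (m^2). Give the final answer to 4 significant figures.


edge = 0.055*1.8460 + 0.025 = 0.12653 m
ew = 1.8460 - 2*0.12653 = 1.59294 m
A = 0.25 * 1.59294^2 * tan(22.4480 deg)
A = 0.2621 m^2


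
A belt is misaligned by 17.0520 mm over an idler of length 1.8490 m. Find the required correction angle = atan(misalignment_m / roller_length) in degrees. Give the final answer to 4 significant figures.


misalign_m = 17.0520 / 1000 = 0.017052 m
angle = atan(0.017052 / 1.8490)
angle = 0.5284 deg


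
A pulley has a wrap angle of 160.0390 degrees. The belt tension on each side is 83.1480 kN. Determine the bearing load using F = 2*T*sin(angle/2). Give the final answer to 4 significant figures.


F = 2 * 83.1480 * sin(160.0390/2 deg)
F = 163.8 kN


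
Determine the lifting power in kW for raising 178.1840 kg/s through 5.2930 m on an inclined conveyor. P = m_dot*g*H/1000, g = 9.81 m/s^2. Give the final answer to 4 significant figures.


P = 178.1840 * 9.81 * 5.2930 / 1000
P = 9.252 kW


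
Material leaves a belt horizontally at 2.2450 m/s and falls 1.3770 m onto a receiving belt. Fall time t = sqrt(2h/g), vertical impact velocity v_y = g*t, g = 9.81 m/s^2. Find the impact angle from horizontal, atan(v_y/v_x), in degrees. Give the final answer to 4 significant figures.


t = sqrt(2*1.3770/9.81) = 0.529843 s
v_y = 9.81 * 0.529843 = 5.19776 m/s
angle = atan(5.19776 / 2.2450) = 66.64 deg


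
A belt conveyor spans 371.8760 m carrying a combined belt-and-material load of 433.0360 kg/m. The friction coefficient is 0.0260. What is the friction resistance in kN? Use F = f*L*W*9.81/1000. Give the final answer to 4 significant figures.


F = 0.0260 * 371.8760 * 433.0360 * 9.81 / 1000
F = 41.07 kN


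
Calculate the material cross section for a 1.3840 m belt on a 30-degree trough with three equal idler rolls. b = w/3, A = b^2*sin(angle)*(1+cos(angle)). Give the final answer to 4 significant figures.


b = 1.3840/3 = 0.461333 m
A = 0.461333^2 * sin(30 deg) * (1 + cos(30 deg))
A = 0.1986 m^2


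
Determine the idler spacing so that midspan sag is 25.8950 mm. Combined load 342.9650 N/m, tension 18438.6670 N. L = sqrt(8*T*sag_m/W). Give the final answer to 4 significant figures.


sag = 25.8950/1000 = 0.025895 m
L = sqrt(8 * 18438.6670 * 0.025895 / 342.9650)
L = 3.337 m


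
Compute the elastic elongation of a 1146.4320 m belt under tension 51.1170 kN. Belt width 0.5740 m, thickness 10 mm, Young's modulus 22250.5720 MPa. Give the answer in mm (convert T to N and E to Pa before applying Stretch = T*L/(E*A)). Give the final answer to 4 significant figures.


A = 0.5740 * 0.01 = 0.00574 m^2
Stretch = 51.1170*1000 * 1146.4320 / (22250.5720e6 * 0.00574) * 1000
Stretch = 458.8 mm


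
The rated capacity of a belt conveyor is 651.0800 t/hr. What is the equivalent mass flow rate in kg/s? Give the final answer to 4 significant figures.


m_dot = 651.0800 * 1000 / 3600
m_dot = 180.9 kg/s


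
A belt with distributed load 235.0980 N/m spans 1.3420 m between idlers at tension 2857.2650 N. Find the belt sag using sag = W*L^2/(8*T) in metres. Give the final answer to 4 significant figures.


sag = 235.0980 * 1.3420^2 / (8 * 2857.2650)
sag = 0.01852 m


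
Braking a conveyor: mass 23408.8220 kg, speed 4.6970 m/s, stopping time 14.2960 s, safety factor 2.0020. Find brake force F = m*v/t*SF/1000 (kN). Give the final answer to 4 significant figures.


F = 23408.8220 * 4.6970 / 14.2960 * 2.0020 / 1000
F = 15.40 kN


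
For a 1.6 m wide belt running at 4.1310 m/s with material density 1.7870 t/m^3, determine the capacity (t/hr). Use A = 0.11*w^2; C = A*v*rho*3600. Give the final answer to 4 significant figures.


A = 0.11 * 1.6^2 = 0.2816 m^2
C = 0.2816 * 4.1310 * 1.7870 * 3600
C = 7484 t/hr


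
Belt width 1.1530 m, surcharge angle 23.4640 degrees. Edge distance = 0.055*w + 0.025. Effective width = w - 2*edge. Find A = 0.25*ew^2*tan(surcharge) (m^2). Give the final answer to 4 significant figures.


edge = 0.055*1.1530 + 0.025 = 0.088415 m
ew = 1.1530 - 2*0.088415 = 0.97617 m
A = 0.25 * 0.97617^2 * tan(23.4640 deg)
A = 0.1034 m^2


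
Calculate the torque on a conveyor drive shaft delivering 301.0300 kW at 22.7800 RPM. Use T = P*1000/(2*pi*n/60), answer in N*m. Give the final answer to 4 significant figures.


omega = 2*pi*22.7800/60 = 2.38552 rad/s
T = 301.0300*1000 / 2.38552
T = 126200 N*m


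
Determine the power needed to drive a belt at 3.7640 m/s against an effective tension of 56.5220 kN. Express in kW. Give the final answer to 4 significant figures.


P = Te * v = 56.5220 * 3.7640
P = 212.7 kW


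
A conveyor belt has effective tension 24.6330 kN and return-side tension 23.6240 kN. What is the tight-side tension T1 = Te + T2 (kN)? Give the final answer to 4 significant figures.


T1 = Te + T2 = 24.6330 + 23.6240
T1 = 48.26 kN


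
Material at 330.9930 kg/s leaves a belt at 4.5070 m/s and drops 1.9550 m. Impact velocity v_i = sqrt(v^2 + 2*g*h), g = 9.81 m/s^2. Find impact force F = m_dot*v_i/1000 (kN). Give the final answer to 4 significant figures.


v_i = sqrt(4.5070^2 + 2*9.81*1.9550) = 7.65964 m/s
F = 330.9930 * 7.65964 / 1000
F = 2.535 kN


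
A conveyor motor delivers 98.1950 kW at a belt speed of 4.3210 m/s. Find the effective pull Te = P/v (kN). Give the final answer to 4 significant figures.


Te = P / v = 98.1950 / 4.3210
Te = 22.73 kN


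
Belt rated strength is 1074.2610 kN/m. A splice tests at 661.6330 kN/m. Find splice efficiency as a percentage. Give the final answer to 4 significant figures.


Eff = 661.6330 / 1074.2610 * 100
Eff = 61.59 %


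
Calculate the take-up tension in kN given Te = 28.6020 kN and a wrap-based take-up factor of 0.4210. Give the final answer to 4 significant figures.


T_tu = 28.6020 * 0.4210
T_tu = 12.04 kN


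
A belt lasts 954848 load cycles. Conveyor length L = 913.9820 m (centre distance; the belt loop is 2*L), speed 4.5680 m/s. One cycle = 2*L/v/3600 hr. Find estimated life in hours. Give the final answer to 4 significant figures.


cycle_time = 2 * 913.9820 / 4.5680 / 3600 = 0.111158 hr
life = 954848 * 0.111158 = 106100 hours


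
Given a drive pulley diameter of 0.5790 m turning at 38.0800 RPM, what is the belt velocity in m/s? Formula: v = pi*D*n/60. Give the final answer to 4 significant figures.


v = pi * 0.5790 * 38.0800 / 60
v = 1.154 m/s


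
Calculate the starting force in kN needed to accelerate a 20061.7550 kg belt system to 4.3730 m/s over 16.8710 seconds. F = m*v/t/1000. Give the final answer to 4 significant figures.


F = 20061.7550 * 4.3730 / 16.8710 / 1000
F = 5.200 kN


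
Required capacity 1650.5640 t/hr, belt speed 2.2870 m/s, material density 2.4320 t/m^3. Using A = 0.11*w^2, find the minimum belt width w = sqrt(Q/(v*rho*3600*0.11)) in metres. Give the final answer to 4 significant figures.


A_req = 1650.5640 / (2.2870 * 2.4320 * 3600) = 0.0824328 m^2
w = sqrt(0.0824328 / 0.11)
w = 0.8657 m


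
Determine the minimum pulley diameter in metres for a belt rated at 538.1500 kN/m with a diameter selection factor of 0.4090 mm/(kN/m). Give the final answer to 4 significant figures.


D = 538.1500 * 0.4090 / 1000
D = 0.2201 m


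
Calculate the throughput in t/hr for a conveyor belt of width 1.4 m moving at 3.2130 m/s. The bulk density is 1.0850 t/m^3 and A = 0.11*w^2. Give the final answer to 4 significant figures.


A = 0.11 * 1.4^2 = 0.2156 m^2
C = 0.2156 * 3.2130 * 1.0850 * 3600
C = 2706 t/hr


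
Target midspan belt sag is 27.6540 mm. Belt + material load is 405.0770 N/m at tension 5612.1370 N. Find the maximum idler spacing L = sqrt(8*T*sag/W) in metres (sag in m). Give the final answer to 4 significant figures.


sag = 27.6540/1000 = 0.027654 m
L = sqrt(8 * 5612.1370 * 0.027654 / 405.0770)
L = 1.751 m


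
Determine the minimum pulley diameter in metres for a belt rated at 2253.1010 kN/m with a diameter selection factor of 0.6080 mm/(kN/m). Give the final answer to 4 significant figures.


D = 2253.1010 * 0.6080 / 1000
D = 1.370 m


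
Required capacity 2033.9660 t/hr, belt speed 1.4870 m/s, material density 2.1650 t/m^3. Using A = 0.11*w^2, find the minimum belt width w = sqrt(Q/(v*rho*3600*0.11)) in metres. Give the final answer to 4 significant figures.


A_req = 2033.9660 / (1.4870 * 2.1650 * 3600) = 0.175498 m^2
w = sqrt(0.175498 / 0.11)
w = 1.263 m


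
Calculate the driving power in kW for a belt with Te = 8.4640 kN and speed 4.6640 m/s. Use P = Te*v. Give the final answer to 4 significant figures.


P = Te * v = 8.4640 * 4.6640
P = 39.48 kW


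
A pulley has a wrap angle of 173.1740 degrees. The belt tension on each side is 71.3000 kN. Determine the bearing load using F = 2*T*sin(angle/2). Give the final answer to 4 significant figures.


F = 2 * 71.3000 * sin(173.1740/2 deg)
F = 142.3 kN


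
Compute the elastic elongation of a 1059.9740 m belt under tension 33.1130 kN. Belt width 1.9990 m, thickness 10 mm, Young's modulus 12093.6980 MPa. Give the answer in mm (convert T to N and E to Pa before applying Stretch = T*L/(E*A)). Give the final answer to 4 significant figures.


A = 1.9990 * 0.01 = 0.01999 m^2
Stretch = 33.1130*1000 * 1059.9740 / (12093.6980e6 * 0.01999) * 1000
Stretch = 145.2 mm


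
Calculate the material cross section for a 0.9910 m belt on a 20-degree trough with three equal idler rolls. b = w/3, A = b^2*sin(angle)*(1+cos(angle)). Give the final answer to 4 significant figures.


b = 0.9910/3 = 0.330333 m
A = 0.330333^2 * sin(20 deg) * (1 + cos(20 deg))
A = 0.07239 m^2


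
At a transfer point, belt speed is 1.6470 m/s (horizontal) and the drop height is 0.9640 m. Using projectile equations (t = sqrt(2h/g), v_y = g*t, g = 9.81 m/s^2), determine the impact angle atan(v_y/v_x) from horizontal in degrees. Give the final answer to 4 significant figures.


t = sqrt(2*0.9640/9.81) = 0.443322 s
v_y = 9.81 * 0.443322 = 4.34899 m/s
angle = atan(4.34899 / 1.6470) = 69.26 deg


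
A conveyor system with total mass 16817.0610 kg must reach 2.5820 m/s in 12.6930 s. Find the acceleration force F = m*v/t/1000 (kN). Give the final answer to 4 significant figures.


F = 16817.0610 * 2.5820 / 12.6930 / 1000
F = 3.421 kN


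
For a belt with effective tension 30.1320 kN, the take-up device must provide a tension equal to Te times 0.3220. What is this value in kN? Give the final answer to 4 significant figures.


T_tu = 30.1320 * 0.3220
T_tu = 9.703 kN


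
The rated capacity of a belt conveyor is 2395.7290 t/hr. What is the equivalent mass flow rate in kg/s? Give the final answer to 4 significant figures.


m_dot = 2395.7290 * 1000 / 3600
m_dot = 665.5 kg/s


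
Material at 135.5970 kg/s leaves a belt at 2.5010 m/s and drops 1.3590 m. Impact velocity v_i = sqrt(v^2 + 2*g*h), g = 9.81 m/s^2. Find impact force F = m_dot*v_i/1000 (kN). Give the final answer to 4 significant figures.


v_i = sqrt(2.5010^2 + 2*9.81*1.3590) = 5.73747 m/s
F = 135.5970 * 5.73747 / 1000
F = 0.7780 kN


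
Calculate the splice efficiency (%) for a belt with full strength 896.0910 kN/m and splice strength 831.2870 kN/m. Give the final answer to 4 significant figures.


Eff = 831.2870 / 896.0910 * 100
Eff = 92.77 %


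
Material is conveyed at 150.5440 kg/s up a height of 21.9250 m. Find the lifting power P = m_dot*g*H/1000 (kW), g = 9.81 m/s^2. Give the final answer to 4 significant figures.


P = 150.5440 * 9.81 * 21.9250 / 1000
P = 32.38 kW


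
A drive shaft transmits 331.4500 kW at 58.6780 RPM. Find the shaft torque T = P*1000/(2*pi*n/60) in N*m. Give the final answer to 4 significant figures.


omega = 2*pi*58.6780/60 = 6.14475 rad/s
T = 331.4500*1000 / 6.14475
T = 53940 N*m


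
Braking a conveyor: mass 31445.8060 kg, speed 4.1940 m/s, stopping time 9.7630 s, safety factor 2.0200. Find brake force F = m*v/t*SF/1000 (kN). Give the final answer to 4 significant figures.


F = 31445.8060 * 4.1940 / 9.7630 * 2.0200 / 1000
F = 27.29 kN


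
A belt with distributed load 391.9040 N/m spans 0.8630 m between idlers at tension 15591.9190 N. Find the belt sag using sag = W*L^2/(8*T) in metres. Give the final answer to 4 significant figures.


sag = 391.9040 * 0.8630^2 / (8 * 15591.9190)
sag = 0.002340 m


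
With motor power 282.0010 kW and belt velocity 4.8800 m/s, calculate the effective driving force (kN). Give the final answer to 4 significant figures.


Te = P / v = 282.0010 / 4.8800
Te = 57.79 kN


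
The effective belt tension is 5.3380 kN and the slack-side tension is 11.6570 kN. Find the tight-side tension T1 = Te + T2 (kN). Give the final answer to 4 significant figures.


T1 = Te + T2 = 5.3380 + 11.6570
T1 = 17.00 kN


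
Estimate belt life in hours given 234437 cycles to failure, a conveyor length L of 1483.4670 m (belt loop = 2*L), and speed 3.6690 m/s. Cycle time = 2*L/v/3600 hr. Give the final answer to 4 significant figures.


cycle_time = 2 * 1483.4670 / 3.6690 / 3600 = 0.224625 hr
life = 234437 * 0.224625 = 52660 hours


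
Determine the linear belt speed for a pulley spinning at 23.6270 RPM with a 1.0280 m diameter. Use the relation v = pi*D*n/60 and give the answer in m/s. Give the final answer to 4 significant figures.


v = pi * 1.0280 * 23.6270 / 60
v = 1.272 m/s


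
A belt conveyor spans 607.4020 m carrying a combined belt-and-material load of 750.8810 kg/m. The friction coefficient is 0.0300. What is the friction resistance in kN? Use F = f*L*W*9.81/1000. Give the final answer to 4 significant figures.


F = 0.0300 * 607.4020 * 750.8810 * 9.81 / 1000
F = 134.2 kN


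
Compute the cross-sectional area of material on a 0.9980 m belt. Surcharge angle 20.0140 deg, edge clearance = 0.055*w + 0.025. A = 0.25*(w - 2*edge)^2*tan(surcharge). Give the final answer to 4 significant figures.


edge = 0.055*0.9980 + 0.025 = 0.07989 m
ew = 0.9980 - 2*0.07989 = 0.83822 m
A = 0.25 * 0.83822^2 * tan(20.0140 deg)
A = 0.06398 m^2


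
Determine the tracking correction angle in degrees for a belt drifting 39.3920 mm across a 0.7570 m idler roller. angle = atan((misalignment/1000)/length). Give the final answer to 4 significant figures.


misalign_m = 39.3920 / 1000 = 0.039392 m
angle = atan(0.039392 / 0.7570)
angle = 2.979 deg


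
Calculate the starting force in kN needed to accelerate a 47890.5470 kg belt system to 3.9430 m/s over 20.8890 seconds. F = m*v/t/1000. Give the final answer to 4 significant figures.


F = 47890.5470 * 3.9430 / 20.8890 / 1000
F = 9.040 kN


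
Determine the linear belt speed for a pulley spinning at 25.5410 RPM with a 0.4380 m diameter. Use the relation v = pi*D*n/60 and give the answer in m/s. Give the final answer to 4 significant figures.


v = pi * 0.4380 * 25.5410 / 60
v = 0.5857 m/s


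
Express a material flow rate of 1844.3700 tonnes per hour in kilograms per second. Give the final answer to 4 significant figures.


m_dot = 1844.3700 * 1000 / 3600
m_dot = 512.3 kg/s


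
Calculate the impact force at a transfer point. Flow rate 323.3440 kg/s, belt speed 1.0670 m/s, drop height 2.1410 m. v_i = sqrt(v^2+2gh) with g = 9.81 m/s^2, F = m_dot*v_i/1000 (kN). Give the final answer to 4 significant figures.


v_i = sqrt(1.0670^2 + 2*9.81*2.1410) = 6.56848 m/s
F = 323.3440 * 6.56848 / 1000
F = 2.124 kN


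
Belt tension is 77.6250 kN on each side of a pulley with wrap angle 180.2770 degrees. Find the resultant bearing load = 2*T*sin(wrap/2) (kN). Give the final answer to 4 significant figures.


F = 2 * 77.6250 * sin(180.2770/2 deg)
F = 155.2 kN


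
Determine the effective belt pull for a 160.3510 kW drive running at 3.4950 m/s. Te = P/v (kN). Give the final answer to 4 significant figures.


Te = P / v = 160.3510 / 3.4950
Te = 45.88 kN


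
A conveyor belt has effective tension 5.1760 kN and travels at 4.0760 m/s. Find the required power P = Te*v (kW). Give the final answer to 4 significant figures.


P = Te * v = 5.1760 * 4.0760
P = 21.10 kW


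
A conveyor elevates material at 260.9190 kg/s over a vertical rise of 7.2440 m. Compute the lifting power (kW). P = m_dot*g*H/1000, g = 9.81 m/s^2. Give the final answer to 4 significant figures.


P = 260.9190 * 9.81 * 7.2440 / 1000
P = 18.54 kW


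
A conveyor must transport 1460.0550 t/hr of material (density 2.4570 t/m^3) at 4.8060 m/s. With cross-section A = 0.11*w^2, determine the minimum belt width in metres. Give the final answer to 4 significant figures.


A_req = 1460.0550 / (4.8060 * 2.4570 * 3600) = 0.0343461 m^2
w = sqrt(0.0343461 / 0.11)
w = 0.5588 m


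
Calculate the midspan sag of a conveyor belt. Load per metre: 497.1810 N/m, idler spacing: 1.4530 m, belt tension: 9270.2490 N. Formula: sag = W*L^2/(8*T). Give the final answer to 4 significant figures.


sag = 497.1810 * 1.4530^2 / (8 * 9270.2490)
sag = 0.01415 m


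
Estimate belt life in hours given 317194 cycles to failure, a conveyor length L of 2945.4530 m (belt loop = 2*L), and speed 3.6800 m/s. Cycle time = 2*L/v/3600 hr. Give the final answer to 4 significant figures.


cycle_time = 2 * 2945.4530 / 3.6800 / 3600 = 0.444664 hr
life = 317194 * 0.444664 = 141000 hours


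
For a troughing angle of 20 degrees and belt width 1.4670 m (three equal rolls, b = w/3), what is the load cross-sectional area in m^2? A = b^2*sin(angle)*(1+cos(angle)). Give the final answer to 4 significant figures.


b = 1.4670/3 = 0.489 m
A = 0.489^2 * sin(20 deg) * (1 + cos(20 deg))
A = 0.1586 m^2


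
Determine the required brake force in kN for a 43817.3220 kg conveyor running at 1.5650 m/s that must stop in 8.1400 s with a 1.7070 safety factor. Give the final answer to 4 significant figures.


F = 43817.3220 * 1.5650 / 8.1400 * 1.7070 / 1000
F = 14.38 kN


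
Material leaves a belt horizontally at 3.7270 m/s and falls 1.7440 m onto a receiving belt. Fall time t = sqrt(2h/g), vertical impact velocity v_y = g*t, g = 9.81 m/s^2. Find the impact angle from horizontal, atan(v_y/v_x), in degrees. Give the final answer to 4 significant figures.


t = sqrt(2*1.7440/9.81) = 0.596285 s
v_y = 9.81 * 0.596285 = 5.84956 m/s
angle = atan(5.84956 / 3.7270) = 57.50 deg


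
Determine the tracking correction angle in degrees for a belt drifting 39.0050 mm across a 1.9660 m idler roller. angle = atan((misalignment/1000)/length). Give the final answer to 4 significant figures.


misalign_m = 39.0050 / 1000 = 0.039005 m
angle = atan(0.039005 / 1.9660)
angle = 1.137 deg


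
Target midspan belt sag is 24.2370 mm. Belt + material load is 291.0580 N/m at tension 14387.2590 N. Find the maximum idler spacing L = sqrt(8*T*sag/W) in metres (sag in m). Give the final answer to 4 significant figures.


sag = 24.2370/1000 = 0.024237 m
L = sqrt(8 * 14387.2590 * 0.024237 / 291.0580)
L = 3.096 m


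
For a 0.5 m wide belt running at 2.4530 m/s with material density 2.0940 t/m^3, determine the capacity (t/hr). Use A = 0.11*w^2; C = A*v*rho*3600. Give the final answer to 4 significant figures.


A = 0.11 * 0.5^2 = 0.0275 m^2
C = 0.0275 * 2.4530 * 2.0940 * 3600
C = 508.5 t/hr


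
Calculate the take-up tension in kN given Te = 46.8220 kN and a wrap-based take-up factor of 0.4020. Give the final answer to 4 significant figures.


T_tu = 46.8220 * 0.4020
T_tu = 18.82 kN


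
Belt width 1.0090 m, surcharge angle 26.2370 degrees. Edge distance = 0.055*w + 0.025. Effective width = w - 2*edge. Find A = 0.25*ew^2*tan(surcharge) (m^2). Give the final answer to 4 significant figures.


edge = 0.055*1.0090 + 0.025 = 0.080495 m
ew = 1.0090 - 2*0.080495 = 0.84801 m
A = 0.25 * 0.84801^2 * tan(26.2370 deg)
A = 0.08861 m^2


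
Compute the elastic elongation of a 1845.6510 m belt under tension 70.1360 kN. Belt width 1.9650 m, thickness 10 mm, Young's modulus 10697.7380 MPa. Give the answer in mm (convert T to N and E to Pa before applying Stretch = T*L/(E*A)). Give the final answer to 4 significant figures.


A = 1.9650 * 0.01 = 0.01965 m^2
Stretch = 70.1360*1000 * 1845.6510 / (10697.7380e6 * 0.01965) * 1000
Stretch = 615.8 mm


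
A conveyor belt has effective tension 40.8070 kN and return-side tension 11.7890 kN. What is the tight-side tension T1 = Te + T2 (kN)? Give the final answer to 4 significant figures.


T1 = Te + T2 = 40.8070 + 11.7890
T1 = 52.60 kN


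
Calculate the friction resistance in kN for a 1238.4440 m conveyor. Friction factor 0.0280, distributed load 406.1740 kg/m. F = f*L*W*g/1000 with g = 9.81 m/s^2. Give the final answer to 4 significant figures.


F = 0.0280 * 1238.4440 * 406.1740 * 9.81 / 1000
F = 138.2 kN


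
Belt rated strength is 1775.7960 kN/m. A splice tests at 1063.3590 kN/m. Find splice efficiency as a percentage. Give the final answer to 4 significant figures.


Eff = 1063.3590 / 1775.7960 * 100
Eff = 59.88 %


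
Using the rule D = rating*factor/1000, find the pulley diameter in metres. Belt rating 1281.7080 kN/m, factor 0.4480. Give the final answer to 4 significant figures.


D = 1281.7080 * 0.4480 / 1000
D = 0.5742 m


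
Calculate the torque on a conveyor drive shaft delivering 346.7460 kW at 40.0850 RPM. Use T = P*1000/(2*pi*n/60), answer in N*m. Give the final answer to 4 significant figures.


omega = 2*pi*40.0850/60 = 4.19769 rad/s
T = 346.7460*1000 / 4.19769
T = 82600 N*m


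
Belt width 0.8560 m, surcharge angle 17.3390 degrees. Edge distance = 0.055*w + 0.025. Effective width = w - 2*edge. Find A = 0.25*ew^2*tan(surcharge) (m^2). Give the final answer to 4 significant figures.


edge = 0.055*0.8560 + 0.025 = 0.07208 m
ew = 0.8560 - 2*0.07208 = 0.71184 m
A = 0.25 * 0.71184^2 * tan(17.3390 deg)
A = 0.03955 m^2


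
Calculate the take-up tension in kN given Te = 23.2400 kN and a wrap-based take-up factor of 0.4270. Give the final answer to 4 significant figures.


T_tu = 23.2400 * 0.4270
T_tu = 9.923 kN


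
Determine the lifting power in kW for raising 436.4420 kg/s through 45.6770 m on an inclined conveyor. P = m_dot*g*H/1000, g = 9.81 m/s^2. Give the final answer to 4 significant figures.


P = 436.4420 * 9.81 * 45.6770 / 1000
P = 195.6 kW


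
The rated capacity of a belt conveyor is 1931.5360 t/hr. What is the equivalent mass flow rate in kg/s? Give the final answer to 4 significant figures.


m_dot = 1931.5360 * 1000 / 3600
m_dot = 536.5 kg/s


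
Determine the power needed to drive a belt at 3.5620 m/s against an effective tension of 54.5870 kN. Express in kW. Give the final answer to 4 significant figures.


P = Te * v = 54.5870 * 3.5620
P = 194.4 kW


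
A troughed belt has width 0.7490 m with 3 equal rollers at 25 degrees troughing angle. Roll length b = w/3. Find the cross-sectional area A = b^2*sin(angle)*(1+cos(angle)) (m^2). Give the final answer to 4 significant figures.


b = 0.7490/3 = 0.249667 m
A = 0.249667^2 * sin(25 deg) * (1 + cos(25 deg))
A = 0.05022 m^2


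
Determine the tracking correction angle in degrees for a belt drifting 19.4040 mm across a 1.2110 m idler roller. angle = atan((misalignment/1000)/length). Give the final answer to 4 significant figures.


misalign_m = 19.4040 / 1000 = 0.019404 m
angle = atan(0.019404 / 1.2110)
angle = 0.9180 deg
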